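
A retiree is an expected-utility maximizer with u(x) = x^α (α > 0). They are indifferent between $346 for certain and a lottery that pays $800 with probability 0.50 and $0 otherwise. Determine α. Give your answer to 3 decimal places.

EU(lottery) = 0.50·800^α + 0.50·0 = 0.50·800^α.
Indifference: 346^α = 0.50·800^α, so (346/800)^α = 0.50.
Take logs: α = ln 0.50 / ln(346/800) ≈ 0.82697.

α ≈ 0.827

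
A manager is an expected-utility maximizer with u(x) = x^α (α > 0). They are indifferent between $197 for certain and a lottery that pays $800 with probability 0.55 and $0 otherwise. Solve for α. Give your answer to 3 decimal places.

α ≈ 0.427

The lottery's expected utility is 0.55·u(800) + 0.45·u(0) = 0.55·800^α (since u(0) = 0 for α > 0).
Equating: 197^α = 0.55·800^α, i.e. 0.2462^α = 0.55.
Taking logs: α·ln(197/800) = ln(0.55), so α = -0.597837 / -1.401408 ≈ 0.427.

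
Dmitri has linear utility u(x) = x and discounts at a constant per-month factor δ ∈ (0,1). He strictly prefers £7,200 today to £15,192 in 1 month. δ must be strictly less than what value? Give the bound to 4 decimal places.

The preference means 7200 > δ·15192.
So δ < 7200/15192 = 0.47393.

δ < 0.4739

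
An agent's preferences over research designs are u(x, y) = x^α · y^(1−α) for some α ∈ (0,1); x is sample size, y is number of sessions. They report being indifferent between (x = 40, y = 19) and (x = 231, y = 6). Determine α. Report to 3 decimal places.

α ≈ 0.397

Indifference: 40^α · 19^(1−α) = 231^α · 6^(1−α).
(40/231)^α = (6/19)^(1−α); take logs: α·ln(40/231) = (1−α)·ln(6/19), i.e. α·-1.753538 = (1−α)·-1.152680.
So α/(1−α) = (-1.152680)/(-1.753538) = 0.657345, and α = 0.657345/1.657345 ≈ 0.397.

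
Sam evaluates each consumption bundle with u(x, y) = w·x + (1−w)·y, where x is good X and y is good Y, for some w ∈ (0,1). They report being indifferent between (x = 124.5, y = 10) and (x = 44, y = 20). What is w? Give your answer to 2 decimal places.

u(124.5,10) = u(44,20) means w·124.5 + (1−w)·10 = w·44 + (1−w)·20.
Rearranging, 80.5·w − 10·(1−w) = 0.
The marginal rate of substitution is 10/80.5, so w = 10/(80.5+10) = 0.11.

w = 0.11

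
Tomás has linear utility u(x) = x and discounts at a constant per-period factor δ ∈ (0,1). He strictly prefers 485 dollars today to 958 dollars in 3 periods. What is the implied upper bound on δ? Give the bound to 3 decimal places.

δ < 0.797

Comparing present values: 485 > δ^3·958.
So δ^3 < 485/958 = 0.50626; taking the cube root of both positive sides preserves the inequality.
δ < 0.50626^(1/3) = 0.797.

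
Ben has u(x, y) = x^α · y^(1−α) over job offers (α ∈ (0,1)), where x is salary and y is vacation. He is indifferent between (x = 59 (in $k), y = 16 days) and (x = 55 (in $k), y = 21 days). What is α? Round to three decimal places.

α ≈ 0.795

The Cobb–Douglas utilities coincide, so 59^α·16^(1−α) = 55^α·21^(1−α).
Taking logs: α·ln 59 + (1−α)·ln 16 = α·ln 55 + (1−α)·ln 21, i.e. α·0.070204 = (1−α)·0.271934.
Thus α·(0.342138) = 0.271934, so α = 0.271934/0.342138 ≈ 0.795.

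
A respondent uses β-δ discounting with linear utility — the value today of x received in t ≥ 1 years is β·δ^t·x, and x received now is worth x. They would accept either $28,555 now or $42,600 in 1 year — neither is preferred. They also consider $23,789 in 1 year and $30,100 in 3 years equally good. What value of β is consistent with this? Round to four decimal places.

Both payoffs in the second observation are in the future, so β drops out: δ^1·23789 = δ^3·30100 ⇒ δ^2 = 23789/30100 = 0.79033, so δ = 0.88901.
Substituting δ into 28555 = β·δ·42600: β = 28555/(37871.669) ≈ 0.7540.

β ≈ 0.7540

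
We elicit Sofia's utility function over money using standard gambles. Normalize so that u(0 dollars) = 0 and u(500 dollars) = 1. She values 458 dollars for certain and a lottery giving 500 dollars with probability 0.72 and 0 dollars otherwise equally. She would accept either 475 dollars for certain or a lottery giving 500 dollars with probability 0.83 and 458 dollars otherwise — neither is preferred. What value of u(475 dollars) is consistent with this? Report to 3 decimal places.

First, u(458 dollars) = 0.72·u(500 dollars) + 0.28·u(0 dollars) = 0.72.
Chaining: u(475 dollars) = 0.83·1.00 + 0.17·0.72 = 0.9524.

0.952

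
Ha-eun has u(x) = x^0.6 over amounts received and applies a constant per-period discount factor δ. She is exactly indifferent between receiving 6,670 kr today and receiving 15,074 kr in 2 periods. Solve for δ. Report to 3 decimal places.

δ ≈ 0.783

Indifference means u(6670) = δ^2 · u(15074), so δ^2 = u(6670)/u(15074).
With u(x) = x^0.6: δ^2 = 6670^0.6/15074^0.6 = (6670/15074)^0.6 = 0.61311.
Hence δ = (0.61311)^(1/2) = 0.78301.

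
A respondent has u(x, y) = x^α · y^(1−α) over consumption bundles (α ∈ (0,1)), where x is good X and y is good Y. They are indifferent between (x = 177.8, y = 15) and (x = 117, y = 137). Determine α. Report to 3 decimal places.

Set the two utilities equal: 177.8^α·15^(1−α) = 117^α·137^(1−α).
(177.8/117)^α = (137/15)^(1−α); take logs: α·ln(177.8/117) = (1−α)·ln(137/15), i.e. α·0.418485 = (1−α)·2.211931.
With A = 0.418485 and B = 2.211931: α·A = (1−α)·B, so α = B/(A+B) = 2.211931/2.630416 ≈ 0.841.

α ≈ 0.841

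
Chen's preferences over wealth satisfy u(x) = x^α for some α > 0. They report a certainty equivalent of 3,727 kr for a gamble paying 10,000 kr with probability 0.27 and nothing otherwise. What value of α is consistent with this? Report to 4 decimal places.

α ≈ 1.3266

EU(lottery) = 0.27·10000^α + 0.73·0 = 0.27·10000^α.
Equating: 3727^α = 0.27·10000^α, i.e. 0.3727^α = 0.27.
α = ln(0.27) / ln(3727/10000) = -1.3093333/-0.9869815 ≈ 1.3266.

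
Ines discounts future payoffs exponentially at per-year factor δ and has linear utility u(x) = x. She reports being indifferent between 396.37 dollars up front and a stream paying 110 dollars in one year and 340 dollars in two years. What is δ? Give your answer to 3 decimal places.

δ ≈ 0.930

Equating present values: 396.37 = 110δ + 340δ².
Rearranged: 340δ² + 110δ − 396.37 = 0.
The positive root is δ = [−110 + √(110² + 4·340·396.37)] / (2·340) = (−110 + 742.404)/680 ≈ 0.930.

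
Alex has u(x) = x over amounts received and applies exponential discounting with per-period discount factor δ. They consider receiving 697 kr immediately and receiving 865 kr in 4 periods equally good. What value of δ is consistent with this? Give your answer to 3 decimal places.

Indifference means u(697) = δ^4 · u(865), so δ^4 = u(697)/u(865).
With u(x) = x: δ^4 = 697/865 = 0.80578.
So δ = 0.80578^(1/4) ≈ 0.947.

δ ≈ 0.947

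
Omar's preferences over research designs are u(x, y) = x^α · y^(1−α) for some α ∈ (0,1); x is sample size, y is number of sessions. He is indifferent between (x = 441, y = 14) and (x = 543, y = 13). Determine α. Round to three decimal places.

α ≈ 0.263

The Cobb–Douglas utilities coincide, so 441^α·14^(1−α) = 543^α·13^(1−α).
Taking logs: α·ln 441 + (1−α)·ln 14 = α·ln 543 + (1−α)·ln 13, i.e. α·-0.208064 = (1−α)·-0.074108.
With A = -0.208064 and B = -0.074108: α·A = (1−α)·B, so α = B/(A+B) = -0.074108/-0.282172 ≈ 0.263.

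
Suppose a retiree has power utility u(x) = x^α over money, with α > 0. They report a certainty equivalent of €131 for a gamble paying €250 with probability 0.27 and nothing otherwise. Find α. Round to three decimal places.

Since u(0) = 0, the lottery's EU is 0.27·250^α.
Equating: 131^α = 0.27·250^α, i.e. 0.5240^α = 0.27.
Take logs: α = ln 0.27 / ln(131/250) ≈ 2.02601.

α ≈ 2.026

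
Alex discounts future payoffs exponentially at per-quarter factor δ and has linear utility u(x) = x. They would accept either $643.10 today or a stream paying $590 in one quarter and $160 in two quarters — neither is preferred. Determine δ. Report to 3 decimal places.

δ ≈ 0.880

The stream is worth 590δ + 160δ² today, so 590δ + 160δ² = 643.10.
So 160δ² + 590δ − 643.10 = 0.
δ = (−590 + √(590² + 4·160·643.10)) / (2·160) = (−590 + √759684.00) / 320 ≈ 0.880.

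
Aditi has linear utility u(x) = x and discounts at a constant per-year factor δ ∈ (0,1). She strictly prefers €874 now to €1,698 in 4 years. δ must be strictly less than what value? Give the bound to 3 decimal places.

Comparing present values: 874 > δ^4·1698.
Dividing by 1698: δ^4 < 0.51472. Both sides are positive, so the 4th root keeps the direction.
δ < (874/1698)^(1/4) ≈ 0.847.

δ < 0.847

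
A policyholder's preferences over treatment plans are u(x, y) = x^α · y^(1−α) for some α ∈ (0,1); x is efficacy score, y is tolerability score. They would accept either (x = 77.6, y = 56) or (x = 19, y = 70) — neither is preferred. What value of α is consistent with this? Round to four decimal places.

Indifference: 77.6^α · 56^(1−α) = 19^α · 70^(1−α).
Taking logs: α·ln 77.6 + (1−α)·ln 56 = α·ln 19 + (1−α)·ln 70, i.e. α·1.4071284 = (1−α)·0.2231436.
So α/(1−α) = (0.2231436)/(1.4071284) = 0.1585808, and α = 0.1585808/1.1585808 ≈ 0.1369.

α ≈ 0.1369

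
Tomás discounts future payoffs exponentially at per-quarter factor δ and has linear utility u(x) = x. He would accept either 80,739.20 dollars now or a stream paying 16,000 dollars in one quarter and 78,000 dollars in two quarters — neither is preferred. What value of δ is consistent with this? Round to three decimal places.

Equating present values: 80739.20 = 16000δ + 78000δ².
So 78000δ² + 16000δ − 80739.20 = 0.
The positive root is δ = [−16000 + √(16000² + 4·78000·80739.20)] / (2·78000) = (−16000 + 159520.000)/156000 ≈ 0.920.

δ ≈ 0.920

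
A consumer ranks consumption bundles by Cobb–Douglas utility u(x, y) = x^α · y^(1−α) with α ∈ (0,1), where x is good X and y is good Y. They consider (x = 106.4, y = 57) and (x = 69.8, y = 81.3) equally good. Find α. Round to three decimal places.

The Cobb–Douglas utilities coincide, so 106.4^α·57^(1−α) = 69.8^α·81.3^(1−α).
Rearrange to (106.4/69.8)^α = (81.3/57)^(1−α) and take logs: α·0.421572 = (1−α)·0.355095.
So α/(1−α) = (0.355095)/(0.421572) = 0.842312, and α = 0.842312/1.842312 ≈ 0.457.

α ≈ 0.457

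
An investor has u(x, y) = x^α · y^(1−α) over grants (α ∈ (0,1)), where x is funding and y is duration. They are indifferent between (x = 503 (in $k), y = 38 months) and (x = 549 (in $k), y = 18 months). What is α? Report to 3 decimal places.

α ≈ 0.895

Set the two utilities equal: 503^α·38^(1−α) = 549^α·18^(1−α).
Taking logs: α·ln 503 + (1−α)·ln 38 = α·ln 549 + (1−α)·ln 18, i.e. α·-0.087508 = (1−α)·-0.747214.
With A = -0.087508 and B = -0.747214: α·A = (1−α)·B, so α = B/(A+B) = -0.747214/-0.834722 ≈ 0.895.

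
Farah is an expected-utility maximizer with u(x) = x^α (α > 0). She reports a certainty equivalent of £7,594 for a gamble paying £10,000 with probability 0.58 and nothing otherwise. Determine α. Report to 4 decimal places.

EU(lottery) = 0.58·10000^α + 0.42·0 = 0.58·10000^α.
Equating: 7594^α = 0.58·10000^α, i.e. 0.7594^α = 0.58.
α = ln(0.58) / ln(7594/10000) = -0.5447272/-0.2752266 ≈ 1.9792.

α ≈ 1.9792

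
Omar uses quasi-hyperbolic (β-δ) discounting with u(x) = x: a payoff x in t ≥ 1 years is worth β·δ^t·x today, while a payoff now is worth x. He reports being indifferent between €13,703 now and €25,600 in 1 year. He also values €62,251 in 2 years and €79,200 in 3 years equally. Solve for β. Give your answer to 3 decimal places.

β ≈ 0.681

Both payoffs in the second observation are in the future, so β drops out: δ^2·62251 = δ^3·79200 ⇒ δ = 62251/79200 = 0.78600.
The first indifference: 13703 = β·δ·25600, so β = 13703/(δ·25600) = 13703/(0.78600·25600) ≈ 0.681.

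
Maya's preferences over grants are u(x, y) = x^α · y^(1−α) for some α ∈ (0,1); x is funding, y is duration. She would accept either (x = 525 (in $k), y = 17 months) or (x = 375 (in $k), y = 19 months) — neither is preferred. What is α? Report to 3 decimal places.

Indifference: 525^α · 17^(1−α) = 375^α · 19^(1−α).
Rearrange to (525/375)^α = (19/17)^(1−α) and take logs: α·0.336472 = (1−α)·0.111226.
So α/(1−α) = (0.111226)/(0.336472) = 0.330565, and α = 0.330565/1.330565 ≈ 0.248.

α ≈ 0.248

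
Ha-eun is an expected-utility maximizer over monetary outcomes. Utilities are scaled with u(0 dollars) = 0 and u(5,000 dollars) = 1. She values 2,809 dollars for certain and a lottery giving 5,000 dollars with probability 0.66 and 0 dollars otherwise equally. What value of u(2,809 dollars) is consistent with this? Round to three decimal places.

0.660

The indifference gives u(2,809 dollars) = 0.66·u(5,000 dollars) + 0.34·u(0 dollars) = 0.66·1 + 0.34·0 = 0.66.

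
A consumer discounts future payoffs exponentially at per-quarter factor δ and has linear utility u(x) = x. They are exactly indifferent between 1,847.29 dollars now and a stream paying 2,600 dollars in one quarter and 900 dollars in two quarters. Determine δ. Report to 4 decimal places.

δ ≈ 0.5900

The stream is worth 2600δ + 900δ² today, so 2600δ + 900δ² = 1847.29.
That is, 900δ² + 2600δ − 1847.29 = 0, a quadratic in δ.
δ = (−2600 + √(2600² + 4·900·1847.29)) / (2·900) = (−2600 + √13410244.00) / 1800 ≈ 0.5900.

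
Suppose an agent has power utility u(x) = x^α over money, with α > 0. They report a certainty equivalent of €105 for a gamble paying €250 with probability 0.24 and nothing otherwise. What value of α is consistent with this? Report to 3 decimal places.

α ≈ 1.645

EU(lottery) = 0.24·250^α + 0.76·0 = 0.24·250^α.
Indifference: 105^α = 0.24·250^α, so (105/250)^α = 0.24.
Take logs: α = ln 0.24 / ln(105/250) ≈ 1.64509.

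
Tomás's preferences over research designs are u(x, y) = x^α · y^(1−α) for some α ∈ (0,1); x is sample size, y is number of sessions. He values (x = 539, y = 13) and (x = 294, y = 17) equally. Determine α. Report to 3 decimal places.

α ≈ 0.307

Set the two utilities equal: 539^α·13^(1−α) = 294^α·17^(1−α).
Rearrange to (539/294)^α = (17/13)^(1−α) and take logs: α·0.606136 = (1−α)·0.268264.
Thus α·(0.874400) = 0.268264, so α = 0.268264/0.874400 ≈ 0.307.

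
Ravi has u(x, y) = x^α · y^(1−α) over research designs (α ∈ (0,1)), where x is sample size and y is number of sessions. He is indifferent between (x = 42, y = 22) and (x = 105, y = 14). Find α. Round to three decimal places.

The Cobb–Douglas utilities coincide, so 42^α·22^(1−α) = 105^α·14^(1−α).
(42/105)^α = (14/22)^(1−α); take logs: α·ln(42/105) = (1−α)·ln(14/22), i.e. α·-0.916291 = (1−α)·-0.451985.
So α/(1−α) = (-0.451985)/(-0.916291) = 0.493277, and α = 0.493277/1.493277 ≈ 0.330.

α ≈ 0.330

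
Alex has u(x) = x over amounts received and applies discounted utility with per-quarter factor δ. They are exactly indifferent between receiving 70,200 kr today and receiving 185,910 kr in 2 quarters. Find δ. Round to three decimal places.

Equating discounted utilities: u(70200) = δ^2·u(185910) ⇒ δ^2 = u(70200)/u(185910).
With u(x) = x: δ^2 = 70200/185910 = 0.37760.
Taking the square root: δ = 0.37760^(1/2) ≈ 0.614.

δ ≈ 0.614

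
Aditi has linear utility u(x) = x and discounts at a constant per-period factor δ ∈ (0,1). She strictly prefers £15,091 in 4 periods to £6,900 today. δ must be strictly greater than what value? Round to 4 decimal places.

δ > 0.8223

Under u(x) = x this choice says 6900 < δ^4·15091.
Hence δ^4 > 6900/15091 = 0.45723, and x ↦ x^(1/4) is increasing on (0,∞).
δ > 0.45723^(1/4) = 0.8223.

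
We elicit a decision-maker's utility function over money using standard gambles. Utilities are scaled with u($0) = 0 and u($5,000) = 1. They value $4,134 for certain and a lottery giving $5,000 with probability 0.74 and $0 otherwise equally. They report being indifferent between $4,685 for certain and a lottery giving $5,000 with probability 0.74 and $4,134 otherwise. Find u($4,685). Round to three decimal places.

From the first indifference, u($4,134) = 0.74·u($5,000) + 0.26·u($0) = 0.74·1 + 0.26·0 = 0.74.
Then u($4,685) = 0.74·u($5,000) + 0.26·u($4,134) = 0.74·1.00 + 0.26·0.74 = 0.9324.

0.932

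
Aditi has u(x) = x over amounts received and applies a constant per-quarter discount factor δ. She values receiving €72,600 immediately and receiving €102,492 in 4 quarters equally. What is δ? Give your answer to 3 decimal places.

δ ≈ 0.917

The payoff in 4 quarters is discounted by δ^4, so u(72600) = δ^4·u(102492) and δ^4 = u(72600)/u(102492).
With u(x) = x: δ^4 = 72600/102492 = 0.70835.
Hence δ = (0.70835)^(1/4) = 0.91741.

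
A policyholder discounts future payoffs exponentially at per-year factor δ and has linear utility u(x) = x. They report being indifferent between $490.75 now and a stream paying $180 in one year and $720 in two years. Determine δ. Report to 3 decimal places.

δ ≈ 0.710

Equating present values: 490.75 = 180δ + 720δ².
Rearranged: 720δ² + 180δ − 490.75 = 0.
The positive root is δ = [−180 + √(180² + 4·720·490.75)] / (2·720) = (−180 + 1202.398)/1440 ≈ 0.710.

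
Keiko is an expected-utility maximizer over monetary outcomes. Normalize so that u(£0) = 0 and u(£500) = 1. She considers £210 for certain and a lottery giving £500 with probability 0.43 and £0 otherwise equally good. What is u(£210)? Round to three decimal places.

0.430

u(£210) equals the lottery's expected utility: 0.43·1 + 0.57·0 = 0.43.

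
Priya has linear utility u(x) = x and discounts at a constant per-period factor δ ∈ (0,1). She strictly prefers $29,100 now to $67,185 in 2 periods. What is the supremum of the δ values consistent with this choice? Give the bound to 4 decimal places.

Under u(x) = x this choice says 29100 > δ^2·67185.
Dividing by 67185: δ^2 < 0.43313. Both sides are positive, so the square root keeps the direction.
δ < (29100/67185)^(1/2) ≈ 0.6581.

δ < 0.6581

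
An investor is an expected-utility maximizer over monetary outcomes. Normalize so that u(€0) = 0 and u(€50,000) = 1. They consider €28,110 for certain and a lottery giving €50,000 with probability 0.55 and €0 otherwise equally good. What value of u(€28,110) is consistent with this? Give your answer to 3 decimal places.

u(€28,110) equals the lottery's expected utility: 0.55·1 + 0.45·0 = 0.55.

0.550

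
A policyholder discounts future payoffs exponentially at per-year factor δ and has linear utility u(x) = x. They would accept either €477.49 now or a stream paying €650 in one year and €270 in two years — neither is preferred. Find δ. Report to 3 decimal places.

Equating present values: 477.49 = 650δ + 270δ².
So 270δ² + 650δ − 477.49 = 0.
By the quadratic formula (taking the positive root), δ = (−650 + √938189.20) / 540 ≈ 0.590.

δ ≈ 0.590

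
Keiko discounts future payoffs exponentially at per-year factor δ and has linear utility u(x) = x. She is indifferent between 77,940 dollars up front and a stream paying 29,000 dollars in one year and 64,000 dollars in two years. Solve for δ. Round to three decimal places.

δ ≈ 0.900

The stream is worth 29000δ + 64000δ² today, so 29000δ + 64000δ² = 77940.
Rearranged: 64000δ² + 29000δ − 77940 = 0.
The positive root is δ = [−29000 + √(29000² + 4·64000·77940)] / (2·64000) = (−29000 + 144200.000)/128000 ≈ 0.900.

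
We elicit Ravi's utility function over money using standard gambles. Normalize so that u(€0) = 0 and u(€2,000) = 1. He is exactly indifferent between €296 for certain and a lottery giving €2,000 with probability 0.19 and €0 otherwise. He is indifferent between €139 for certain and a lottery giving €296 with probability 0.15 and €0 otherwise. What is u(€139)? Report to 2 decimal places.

From the first indifference, u(€296) = 0.19·u(€2,000) + 0.81·u(€0) = 0.19·1 + 0.81·0 = 0.19.
The second indifference gives u(€139) = 0.15·u(€296) + 0.85·u(€0) = 0.15·0.19 + 0.85·0.00 = 0.0285.

0.03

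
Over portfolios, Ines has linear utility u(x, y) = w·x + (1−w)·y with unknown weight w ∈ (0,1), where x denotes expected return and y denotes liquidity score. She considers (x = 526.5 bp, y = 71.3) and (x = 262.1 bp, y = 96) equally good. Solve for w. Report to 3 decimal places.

Equating utilities: w·526.5 + (1−w)·71.3 = w·262.1 + (1−w)·96.
w·(526.5−262.1) = (1−w)·(96−71.3), i.e. w·264.4 = (1−w)·24.7.
The marginal rate of substitution is 24.7/264.4, so w = 24.7/(264.4+24.7) = 0.085.

w = 0.085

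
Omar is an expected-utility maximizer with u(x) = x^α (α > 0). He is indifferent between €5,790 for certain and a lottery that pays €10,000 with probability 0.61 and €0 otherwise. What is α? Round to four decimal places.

α ≈ 0.9046

The lottery's expected utility is 0.61·u(10000) + 0.39·u(0) = 0.61·10000^α (since u(0) = 0 for α > 0).
Indifference: 5790^α = 0.61·10000^α, so (5790/10000)^α = 0.61.
Taking logs: α·ln(5790/10000) = ln(0.61), so α = -0.4942963 / -0.5464528 ≈ 0.9046.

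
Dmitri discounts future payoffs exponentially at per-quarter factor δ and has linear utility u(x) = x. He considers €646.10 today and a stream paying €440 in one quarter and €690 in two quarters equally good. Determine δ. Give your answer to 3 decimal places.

δ ≈ 0.700

Equating present values: 646.10 = 440δ + 690δ².
Rearranged: 690δ² + 440δ − 646.10 = 0.
δ = (−440 + √(440² + 4·690·646.10)) / (2·690) = (−440 + √1976836.00) / 1380 ≈ 0.700.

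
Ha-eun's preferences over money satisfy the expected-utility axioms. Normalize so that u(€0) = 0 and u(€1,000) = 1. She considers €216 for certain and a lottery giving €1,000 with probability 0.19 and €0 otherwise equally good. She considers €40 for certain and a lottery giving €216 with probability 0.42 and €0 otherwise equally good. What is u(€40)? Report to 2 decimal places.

The first gamble pins u(€216): it must equal 0.19·1 + 0.81·0 = 0.19.
Chaining: u(€40) = 0.42·0.19 + 0.58·0.00 = 0.0798.

0.08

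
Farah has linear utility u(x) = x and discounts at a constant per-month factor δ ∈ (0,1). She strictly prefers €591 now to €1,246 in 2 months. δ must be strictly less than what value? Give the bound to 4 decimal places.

δ < 0.6887

The preference means 591 > δ^2·1246.
So δ^2 < 591/1246 = 0.47432; taking the square root of both positive sides preserves the inequality.
δ < 0.47432^(1/2) = 0.6887.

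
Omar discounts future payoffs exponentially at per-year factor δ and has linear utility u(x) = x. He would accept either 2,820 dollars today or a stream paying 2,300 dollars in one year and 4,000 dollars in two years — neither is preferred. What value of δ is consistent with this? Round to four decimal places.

Equating present values: 2820 = 2300δ + 4000δ².
That is, 4000δ² + 2300δ − 2820 = 0, a quadratic in δ.
By the quadratic formula (taking the positive root), δ = (−2300 + √50410000.00) / 8000 ≈ 0.6000.

δ ≈ 0.6000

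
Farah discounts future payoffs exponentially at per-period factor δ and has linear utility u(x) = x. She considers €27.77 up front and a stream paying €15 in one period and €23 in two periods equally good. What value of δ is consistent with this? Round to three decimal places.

δ ≈ 0.820

Equating present values: 27.77 = 15δ + 23δ².
Rearranged: 23δ² + 15δ − 27.77 = 0.
By the quadratic formula (taking the positive root), δ = (−15 + √2779.84) / 46 ≈ 0.820.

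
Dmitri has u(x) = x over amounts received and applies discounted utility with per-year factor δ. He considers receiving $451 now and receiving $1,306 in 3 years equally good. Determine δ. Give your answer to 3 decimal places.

δ ≈ 0.702

Equating discounted utilities: u(451) = δ^3·u(1306) ⇒ δ^3 = u(451)/u(1306).
With u(x) = x: δ^3 = 451/1306 = 0.34533.
Taking the cube root: δ = 0.34533^(1/3) ≈ 0.702.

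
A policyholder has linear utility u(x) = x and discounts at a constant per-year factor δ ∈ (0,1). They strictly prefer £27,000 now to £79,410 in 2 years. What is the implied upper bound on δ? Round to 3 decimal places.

δ < 0.583

Comparing present values: 27000 > δ^2·79410.
So δ^2 < 27000/79410 = 0.34001; taking the square root of both positive sides preserves the inequality.
δ < 0.34001^(1/2) = 0.583.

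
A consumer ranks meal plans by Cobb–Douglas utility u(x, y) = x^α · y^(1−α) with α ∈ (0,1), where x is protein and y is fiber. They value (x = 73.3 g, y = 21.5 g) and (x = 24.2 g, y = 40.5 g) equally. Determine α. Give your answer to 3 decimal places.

Indifference: 73.3^α · 21.5^(1−α) = 24.2^α · 40.5^(1−α).
Rearrange to (73.3/24.2)^α = (40.5/21.5)^(1−α) and take logs: α·1.108208 = (1−α)·0.633249.
So α/(1−α) = (0.633249)/(1.108208) = 0.571417, and α = 0.571417/1.571417 ≈ 0.364.

α ≈ 0.364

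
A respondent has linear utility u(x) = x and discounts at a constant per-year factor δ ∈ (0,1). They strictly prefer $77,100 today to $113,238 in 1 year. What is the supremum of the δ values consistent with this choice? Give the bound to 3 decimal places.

The preference means 77100 > δ·113238.
Dividing through by 113238 gives δ < 0.68087.

δ < 0.681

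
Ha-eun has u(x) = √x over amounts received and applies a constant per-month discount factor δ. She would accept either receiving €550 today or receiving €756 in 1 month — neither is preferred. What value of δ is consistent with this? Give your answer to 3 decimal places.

Equating discounted utilities: u(550) = δ·u(756) ⇒ δ = u(550)/u(756).
Since u(x) = √x, δ = √(550/756) = 0.85294.

δ ≈ 0.853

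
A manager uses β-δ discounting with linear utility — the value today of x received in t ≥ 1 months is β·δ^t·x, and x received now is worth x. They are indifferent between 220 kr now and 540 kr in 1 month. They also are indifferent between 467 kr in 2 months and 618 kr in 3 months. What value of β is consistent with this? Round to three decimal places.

β ≈ 0.539

From the later pair, β·δ^2·467 = β·δ^3·618; dividing through, δ = 467/618 = 0.75566.
Substituting δ into 220 = β·δ·540: β = 220/(408.058) ≈ 0.539.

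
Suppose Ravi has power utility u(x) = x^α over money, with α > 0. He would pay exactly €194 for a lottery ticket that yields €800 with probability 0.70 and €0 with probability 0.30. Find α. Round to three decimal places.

α ≈ 0.252

EU(lottery) = 0.70·800^α + 0.30·0 = 0.70·800^α.
Setting u(194) equal to that: 194^α = 0.70·800^α ⇒ (194/800)^α = 0.70.
Take logs: α = ln 0.70 / ln(194/800) ≈ 0.25176.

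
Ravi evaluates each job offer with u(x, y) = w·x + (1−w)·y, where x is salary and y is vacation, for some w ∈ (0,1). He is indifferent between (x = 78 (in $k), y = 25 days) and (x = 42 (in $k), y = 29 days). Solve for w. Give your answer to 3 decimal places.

Indifference: w·78 + (1−w)·25 = w·42 + (1−w)·29.
Collecting terms: w·36 = (1−w)·4.
So w/(1−w) = 4/36 = 0.1111, giving w = 4/(36+4) = 0.100.

w = 0.100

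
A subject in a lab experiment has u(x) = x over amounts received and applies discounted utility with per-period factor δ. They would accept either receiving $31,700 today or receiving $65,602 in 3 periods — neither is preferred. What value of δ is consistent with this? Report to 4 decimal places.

Indifference means u(31700) = δ^3 · u(65602), so δ^3 = u(31700)/u(65602).
With u(x) = x: δ^3 = 31700/65602 = 0.48322.
Taking the cube root: δ = 0.48322^(1/3) ≈ 0.7847.

δ ≈ 0.7847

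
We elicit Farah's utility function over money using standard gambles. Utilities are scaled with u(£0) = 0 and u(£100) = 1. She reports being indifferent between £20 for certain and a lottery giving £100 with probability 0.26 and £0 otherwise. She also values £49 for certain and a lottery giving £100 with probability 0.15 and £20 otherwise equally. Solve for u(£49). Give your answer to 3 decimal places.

0.371

From the first indifference, u(£20) = 0.26·u(£100) + 0.74·u(£0) = 0.26·1 + 0.74·0 = 0.26.
The second indifference gives u(£49) = 0.15·u(£100) + 0.85·u(£20) = 0.15·1.00 + 0.85·0.26 = 0.3710.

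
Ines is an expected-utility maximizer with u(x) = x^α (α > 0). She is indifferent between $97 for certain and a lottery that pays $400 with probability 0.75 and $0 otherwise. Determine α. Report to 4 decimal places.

EU(lottery) = 0.75·400^α + 0.25·0 = 0.75·400^α.
Indifference: 97^α = 0.75·400^α, so (97/400)^α = 0.75.
α = ln(0.75) / ln(97/400) = -0.2876821/-1.4167536 ≈ 0.2031.

α ≈ 0.2031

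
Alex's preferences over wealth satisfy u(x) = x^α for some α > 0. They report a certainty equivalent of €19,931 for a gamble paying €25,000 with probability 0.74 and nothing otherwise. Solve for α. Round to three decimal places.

α ≈ 1.329

EU(lottery) = 0.74·25000^α + 0.26·0 = 0.74·25000^α.
Indifference: 19931^α = 0.74·25000^α, so (19931/25000)^α = 0.74.
Take logs: α = ln 0.74 / ln(19931/25000) ≈ 1.32880.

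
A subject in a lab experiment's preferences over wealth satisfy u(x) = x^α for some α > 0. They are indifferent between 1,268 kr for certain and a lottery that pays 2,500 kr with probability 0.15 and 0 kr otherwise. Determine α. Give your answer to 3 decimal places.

The lottery's expected utility is 0.15·u(2500) + 0.85·u(0) = 0.15·2500^α (since u(0) = 0 for α > 0).
Setting u(1268) equal to that: 1268^α = 0.15·2500^α ⇒ (1268/2500)^α = 0.15.
α = ln(0.15) / ln(1268/2500) = -1.897120/-0.678850 ≈ 2.795.

α ≈ 2.795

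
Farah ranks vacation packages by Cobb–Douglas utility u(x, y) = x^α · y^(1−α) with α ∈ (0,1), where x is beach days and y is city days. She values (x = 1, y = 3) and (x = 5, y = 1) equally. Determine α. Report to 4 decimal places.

Indifference: 1^α · 3^(1−α) = 5^α · 1^(1−α).
Rearrange to (1/5)^α = (1/3)^(1−α) and take logs: α·-1.6094379 = (1−α)·-1.0986123.
With A = -1.6094379 and B = -1.0986123: α·A = (1−α)·B, so α = B/(A+B) = -1.0986123/-2.7080502 ≈ 0.4057.

α ≈ 0.4057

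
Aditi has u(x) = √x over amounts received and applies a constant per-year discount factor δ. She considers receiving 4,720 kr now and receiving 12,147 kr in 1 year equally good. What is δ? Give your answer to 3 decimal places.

The payoff in 1 year is discounted by δ, so u(4720) = δ·u(12147) and δ = u(4720)/u(12147).
With u(x) = √x: δ = √4720/√12147 = √(4720/12147) = 0.62336.

δ ≈ 0.623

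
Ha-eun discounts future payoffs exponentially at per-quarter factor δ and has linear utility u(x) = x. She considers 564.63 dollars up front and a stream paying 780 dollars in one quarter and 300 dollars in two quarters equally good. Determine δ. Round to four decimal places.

The stream is worth 780δ + 300δ² today, so 780δ + 300δ² = 564.63.
Rearranged: 300δ² + 780δ − 564.63 = 0.
The positive root is δ = [−780 + √(780² + 4·300·564.63)] / (2·300) = (−780 + 1134.000)/600 ≈ 0.5900.

δ ≈ 0.5900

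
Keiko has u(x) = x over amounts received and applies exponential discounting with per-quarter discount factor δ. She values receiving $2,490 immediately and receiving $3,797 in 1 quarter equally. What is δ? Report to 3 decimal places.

Indifference means u(2490) = δ · u(3797), so δ = u(2490)/u(3797).
With u(x) = x: δ = 2490/3797 = 0.65578.

δ ≈ 0.656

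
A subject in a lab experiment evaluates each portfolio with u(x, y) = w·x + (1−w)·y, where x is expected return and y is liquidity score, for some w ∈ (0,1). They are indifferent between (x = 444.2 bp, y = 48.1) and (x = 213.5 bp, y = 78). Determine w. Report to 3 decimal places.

Indifference: w·444.2 + (1−w)·48.1 = w·213.5 + (1−w)·78.
w·(444.2−213.5) = (1−w)·(78−48.1), i.e. w·230.7 = (1−w)·29.9.
The marginal rate of substitution is 29.9/230.7, so w = 29.9/(230.7+29.9) = 0.115.

w = 0.115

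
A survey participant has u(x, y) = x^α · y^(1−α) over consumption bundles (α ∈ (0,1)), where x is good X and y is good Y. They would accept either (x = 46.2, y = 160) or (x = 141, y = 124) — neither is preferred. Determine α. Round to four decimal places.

α ≈ 0.1860

The Cobb–Douglas utilities coincide, so 46.2^α·160^(1−α) = 141^α·124^(1−α).
(46.2/141)^α = (124/160)^(1−α); take logs: α·ln(46.2/141) = (1−α)·ln(124/160), i.e. α·-1.1157801 = (1−α)·-0.2548922.
With A = -1.1157801 and B = -0.2548922: α·A = (1−α)·B, so α = B/(A+B) = -0.2548922/-1.3706723 ≈ 0.1860.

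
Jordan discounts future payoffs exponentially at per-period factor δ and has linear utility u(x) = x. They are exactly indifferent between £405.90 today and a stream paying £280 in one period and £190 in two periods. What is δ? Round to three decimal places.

The stream is worth 280δ + 190δ² today, so 280δ + 190δ² = 405.90.
So 190δ² + 280δ − 405.90 = 0.
By the quadratic formula (taking the positive root), δ = (−280 + √386884.00) / 380 ≈ 0.900.

δ ≈ 0.900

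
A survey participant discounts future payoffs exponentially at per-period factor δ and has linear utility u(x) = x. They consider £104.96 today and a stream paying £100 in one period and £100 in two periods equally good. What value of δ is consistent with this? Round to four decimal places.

Present value of the stream is 100·δ + 100·δ². Indifference gives 100δ + 100δ² = 104.96.
So 100δ² + 100δ − 104.96 = 0.
The positive root is δ = [−100 + √(100² + 4·100·104.96)] / (2·100) = (−100 + 228.000)/200 ≈ 0.6400.

δ ≈ 0.6400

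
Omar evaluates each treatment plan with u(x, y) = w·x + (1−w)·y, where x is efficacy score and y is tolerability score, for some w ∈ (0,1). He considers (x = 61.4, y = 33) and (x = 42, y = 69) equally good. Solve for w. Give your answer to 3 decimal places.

Indifference: w·61.4 + (1−w)·33 = w·42 + (1−w)·69.
Collecting terms: w·19.4 = (1−w)·36.
The marginal rate of substitution is 36/19.4, so w = 36/(19.4+36) = 0.650.

w = 0.650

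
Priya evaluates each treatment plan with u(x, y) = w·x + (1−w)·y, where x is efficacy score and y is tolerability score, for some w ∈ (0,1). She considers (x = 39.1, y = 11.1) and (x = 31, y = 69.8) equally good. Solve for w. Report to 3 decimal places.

Indifference: w·39.1 + (1−w)·11.1 = w·31 + (1−w)·69.8.
w·(39.1−31) = (1−w)·(69.8−11.1), i.e. w·8.1 = (1−w)·58.7.
So w/(1−w) = 58.7/8.1 = 7.2469, giving w = 58.7/(8.1+58.7) = 0.879.

w = 0.879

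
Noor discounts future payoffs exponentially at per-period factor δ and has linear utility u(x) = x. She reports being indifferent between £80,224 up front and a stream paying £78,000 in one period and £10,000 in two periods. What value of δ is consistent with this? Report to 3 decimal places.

The stream is worth 78000δ + 10000δ² today, so 78000δ + 10000δ² = 80224.
That is, 10000δ² + 78000δ − 80224 = 0, a quadratic in δ.
The positive root is δ = [−78000 + √(78000² + 4·10000·80224)] / (2·10000) = (−78000 + 96400.000)/20000 ≈ 0.920.

δ ≈ 0.920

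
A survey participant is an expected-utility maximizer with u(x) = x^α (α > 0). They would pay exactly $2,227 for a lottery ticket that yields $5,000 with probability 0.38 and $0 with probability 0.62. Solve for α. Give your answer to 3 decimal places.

Since u(0) = 0, the lottery's EU is 0.38·5000^α.
Setting u(2227) equal to that: 2227^α = 0.38·5000^α ⇒ (2227/5000)^α = 0.38.
Taking logs: α·ln(2227/5000) = ln(0.38), so α = -0.967584 / -0.808783 ≈ 1.196.

α ≈ 1.196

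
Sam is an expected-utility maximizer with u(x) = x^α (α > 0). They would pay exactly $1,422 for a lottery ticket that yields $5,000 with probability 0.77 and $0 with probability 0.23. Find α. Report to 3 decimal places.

α ≈ 0.208

Since u(0) = 0, the lottery's EU is 0.77·5000^α.
Setting u(1422) equal to that: 1422^α = 0.77·5000^α ⇒ (1422/5000)^α = 0.77.
Take logs: α = ln 0.77 / ln(1422/5000) ≈ 0.20787.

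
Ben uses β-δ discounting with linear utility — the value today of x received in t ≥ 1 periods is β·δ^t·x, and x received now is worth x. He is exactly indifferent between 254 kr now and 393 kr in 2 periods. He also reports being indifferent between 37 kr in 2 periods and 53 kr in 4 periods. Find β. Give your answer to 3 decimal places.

β ≈ 0.926

From the later pair, β·δ^2·37 = β·δ^4·53; dividing through, δ^2 = 37/53 = 0.69811, so δ = 0.83553.
Now use the now-vs-future pair: 254 = β·δ^2·393 gives β = 254/(0.69811·393) ≈ 0.926.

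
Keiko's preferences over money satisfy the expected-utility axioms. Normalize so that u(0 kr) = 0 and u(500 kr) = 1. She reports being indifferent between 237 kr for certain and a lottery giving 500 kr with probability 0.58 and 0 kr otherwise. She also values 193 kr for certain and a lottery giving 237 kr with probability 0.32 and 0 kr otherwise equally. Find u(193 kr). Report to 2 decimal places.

From the first indifference, u(237 kr) = 0.58·u(500 kr) + 0.42·u(0 kr) = 0.58·1 + 0.42·0 = 0.58.
Then u(193 kr) = 0.32·u(237 kr) + 0.68·u(0 kr) = 0.32·0.58 + 0.68·0.00 = 0.1856.

0.19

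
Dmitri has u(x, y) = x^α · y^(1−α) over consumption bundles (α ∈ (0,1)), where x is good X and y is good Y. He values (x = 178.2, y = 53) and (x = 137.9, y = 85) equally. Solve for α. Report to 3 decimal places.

α ≈ 0.648

The Cobb–Douglas utilities coincide, so 178.2^α·53^(1−α) = 137.9^α·85^(1−α).
(178.2/137.9)^α = (85/53)^(1−α); take logs: α·ln(178.2/137.9) = (1−α)·ln(85/53), i.e. α·0.256378 = (1−α)·0.472359.
So α/(1−α) = (0.472359)/(0.256378) = 1.842432, and α = 1.842432/2.842432 ≈ 0.648.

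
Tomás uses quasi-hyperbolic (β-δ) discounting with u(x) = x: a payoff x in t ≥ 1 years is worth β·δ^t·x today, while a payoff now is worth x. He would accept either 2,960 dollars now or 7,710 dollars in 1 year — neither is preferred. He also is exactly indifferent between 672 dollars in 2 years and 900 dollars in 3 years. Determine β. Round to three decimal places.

β ≈ 0.514

The second indifference involves only future payoffs, so β cancels: β·δ^2·672 = β·δ^3·900, giving δ = 672/900 = 0.74667.
Substituting δ into 2960 = β·δ·7710: β = 2960/(5756.800) ≈ 0.514.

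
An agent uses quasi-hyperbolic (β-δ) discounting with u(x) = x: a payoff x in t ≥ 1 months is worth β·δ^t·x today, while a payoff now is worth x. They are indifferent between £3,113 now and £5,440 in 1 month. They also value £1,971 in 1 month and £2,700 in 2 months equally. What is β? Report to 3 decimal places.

From the later pair, β·δ^1·1971 = β·δ^2·2700; dividing through, δ = 1971/2700 = 0.73000.
The first indifference: 3113 = β·δ·5440, so β = 3113/(δ·5440) = 3113/(0.73000·5440) ≈ 0.784.

β ≈ 0.784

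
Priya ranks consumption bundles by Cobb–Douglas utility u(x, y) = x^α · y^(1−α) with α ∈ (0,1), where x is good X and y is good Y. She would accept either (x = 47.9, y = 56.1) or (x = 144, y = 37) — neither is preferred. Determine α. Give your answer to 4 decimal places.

α ≈ 0.2744

Set the two utilities equal: 47.9^α·56.1^(1−α) = 144^α·37^(1−α).
(47.9/144)^α = (37/56.1)^(1−α); take logs: α·ln(47.9/144) = (1−α)·ln(37/56.1), i.e. α·-1.1006978 = (1−α)·-0.4162179.
Thus α·(-1.5169157) = -0.4162179, so α = -0.4162179/-1.5169157 ≈ 0.2744.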